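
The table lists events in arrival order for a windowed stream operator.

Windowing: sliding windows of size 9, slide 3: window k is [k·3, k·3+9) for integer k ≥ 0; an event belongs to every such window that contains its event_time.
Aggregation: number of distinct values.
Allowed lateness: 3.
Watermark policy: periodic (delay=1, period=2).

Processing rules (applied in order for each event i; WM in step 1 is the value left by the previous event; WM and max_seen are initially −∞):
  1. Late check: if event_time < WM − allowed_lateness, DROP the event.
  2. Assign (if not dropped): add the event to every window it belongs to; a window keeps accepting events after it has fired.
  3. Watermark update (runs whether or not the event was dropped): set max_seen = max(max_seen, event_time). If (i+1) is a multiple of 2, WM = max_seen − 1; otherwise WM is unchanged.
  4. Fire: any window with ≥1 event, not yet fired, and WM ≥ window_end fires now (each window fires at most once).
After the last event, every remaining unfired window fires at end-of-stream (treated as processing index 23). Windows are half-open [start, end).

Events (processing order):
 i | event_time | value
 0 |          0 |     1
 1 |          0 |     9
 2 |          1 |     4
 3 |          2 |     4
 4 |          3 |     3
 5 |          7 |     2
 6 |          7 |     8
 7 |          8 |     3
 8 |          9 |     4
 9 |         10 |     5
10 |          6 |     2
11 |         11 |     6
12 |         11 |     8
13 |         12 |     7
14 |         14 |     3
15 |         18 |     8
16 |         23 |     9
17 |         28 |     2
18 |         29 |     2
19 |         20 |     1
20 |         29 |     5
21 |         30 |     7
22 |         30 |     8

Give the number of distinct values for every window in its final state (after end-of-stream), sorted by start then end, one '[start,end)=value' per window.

i=0 t=0 v=1: → [0,9); WM=−∞
i=1 t=0 v=9: → [0,9); WM=-1
i=2 t=1 v=4: → [0,9); WM=-1
i=3 t=2 v=4: → [0,9); WM=1
i=4 t=3 v=3: → [3,12),[0,9); WM=1
i=5 t=7 v=2: → [6,15),[3,12),[0,9); WM=6
i=6 t=7 v=8: → [6,15),[3,12),[0,9); WM=6
i=7 t=8 v=3: → [6,15),[3,12),[0,9); WM=7
i=8 t=9 v=4: → [9,18),[6,15),[3,12); WM=7
i=9 t=10 v=5: → [9,18),[6,15),[3,12); WM=9; [0,9) fires=6
i=10 t=6 v=2: → [6,15),[3,12),[0,9); WM=9
i=11 t=11 v=6: → [9,18),[6,15),[3,12); WM=10
i=12 t=11 v=8: → [9,18),[6,15),[3,12); WM=10
i=13 t=12 v=7: → [12,21),[9,18),[6,15); WM=11
i=14 t=14 v=3: → [12,21),[9,18),[6,15); WM=11
i=15 t=18 v=8: → [18,27),[15,24),[12,21); WM=17; [3,12) fires=6 [6,15) fires=7
i=16 t=23 v=9: → [21,30),[18,27),[15,24); WM=17
i=17 t=28 v=2: → [27,36),[24,33),[21,30); WM=27; [9,18) fires=6 [12,21) fires=3 [15,24) fires=2 [18,27) fires=2
i=18 t=29 v=2: → [27,36),[24,33),[21,30); WM=27
i=19 t=20 v=1: DROP (t<27-3); WM=28
i=20 t=29 v=5: → [27,36),[24,33),[21,30); WM=28
i=21 t=30 v=7: → [30,39),[27,36),[24,33); WM=29
i=22 t=30 v=8: → [30,39),[27,36),[24,33); WM=29

[0,9)=6 [3,12)=6 [6,15)=7 [9,18)=6 [12,21)=3 [15,24)=2 [18,27)=2 [21,30)=3 [24,33)=4 [27,36)=4 [30,39)=2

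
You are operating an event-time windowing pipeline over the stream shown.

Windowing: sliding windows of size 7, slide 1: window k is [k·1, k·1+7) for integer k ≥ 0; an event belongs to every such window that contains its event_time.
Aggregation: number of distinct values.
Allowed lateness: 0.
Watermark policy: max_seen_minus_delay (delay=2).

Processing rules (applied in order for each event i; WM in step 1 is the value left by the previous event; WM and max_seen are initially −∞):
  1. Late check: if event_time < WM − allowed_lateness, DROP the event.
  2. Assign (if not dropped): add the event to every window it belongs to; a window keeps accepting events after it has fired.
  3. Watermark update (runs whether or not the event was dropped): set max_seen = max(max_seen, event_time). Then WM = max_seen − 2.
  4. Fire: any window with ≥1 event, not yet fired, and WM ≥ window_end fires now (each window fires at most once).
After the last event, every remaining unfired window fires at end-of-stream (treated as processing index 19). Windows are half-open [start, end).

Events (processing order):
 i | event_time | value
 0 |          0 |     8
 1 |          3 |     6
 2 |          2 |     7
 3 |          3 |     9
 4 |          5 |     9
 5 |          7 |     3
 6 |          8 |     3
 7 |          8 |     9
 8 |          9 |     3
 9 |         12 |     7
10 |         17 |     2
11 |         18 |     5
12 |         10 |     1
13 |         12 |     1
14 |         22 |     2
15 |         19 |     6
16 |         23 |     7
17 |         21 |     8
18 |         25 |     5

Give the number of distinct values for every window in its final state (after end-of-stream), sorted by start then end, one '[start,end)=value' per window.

i=0 t=0 v=8: → [0,7); WM=-2
i=1 t=3 v=6: → [3,10),[2,9),[1,8),[0,7); WM=1
i=2 t=2 v=7: → [2,9),[1,8),[0,7); WM=1
i=3 t=3 v=9: → [3,10),[2,9),[1,8),[0,7); WM=1
i=4 t=5 v=9: → [5,12),[4,11),[3,10),[2,9),[1,8),[0,7); WM=3
i=5 t=7 v=3: → [7,14),[6,13),[5,12),[4,11),[3,10),[2,9),[1,8); WM=5
i=6 t=8 v=3: → [8,15),[7,14),[6,13),[5,12),[4,11),[3,10),[2,9); WM=6
i=7 t=8 v=9: → [8,15),[7,14),[6,13),[5,12),[4,11),[3,10),[2,9); WM=6
i=8 t=9 v=3: → [9,16),[8,15),[7,14),[6,13),[5,12),[4,11),[3,10); WM=7; [0,7) fires=4
i=9 t=12 v=7: → [12,19),[11,18),[10,17),[9,16),[8,15),[7,14),[6,13); WM=10; [1,8) fires=4 [2,9) fires=4 [3,10) fires=3
i=10 t=17 v=2: → [17,24),[16,23),[15,22),[14,21),[13,20),[12,19),[11,18); WM=15; [4,11) fires=2 [5,12) fires=2 [6,13) fires=3 [7,14) fires=3 [8,15) fires=3
i=11 t=18 v=5: → [18,25),[17,24),[16,23),[15,22),[14,21),[13,20),[12,19); WM=16; [9,16) fires=2
i=12 t=10 v=1: DROP (t<16-0); WM=16
i=13 t=12 v=1: DROP (t<16-0); WM=16
i=14 t=22 v=2: → [22,29),[21,28),[20,27),[19,26),[18,25),[17,24),[16,23); WM=20; [10,17) fires=1 [11,18) fires=2 [12,19) fires=3 [13,20) fires=2
i=15 t=19 v=6: DROP (t<20-0); WM=20
i=16 t=23 v=7: → [23,30),[22,29),[21,28),[20,27),[19,26),[18,25),[17,24); WM=21; [14,21) fires=2
i=17 t=21 v=8: → [21,28),[20,27),[19,26),[18,25),[17,24),[16,23),[15,22); WM=21
i=18 t=25 v=5: → [25,32),[24,31),[23,30),[22,29),[21,28),[20,27),[19,26); WM=23; [15,22) fires=3 [16,23) fires=3

[0,7)=4 [1,8)=4 [2,9)=4 [3,10)=3 [4,11)=2 [5,12)=2 [6,13)=3 [7,14)=3 [8,15)=3 [9,16)=2 [10,17)=1 [11,18)=2 [12,19)=3 [13,20)=2 [14,21)=2 [15,22)=3 [16,23)=3 [17,24)=4 [18,25)=4 [19,26)=4 [20,27)=4 [21,28)=4 [22,29)=3 [23,30)=2 [24,31)=1 [25,32)=1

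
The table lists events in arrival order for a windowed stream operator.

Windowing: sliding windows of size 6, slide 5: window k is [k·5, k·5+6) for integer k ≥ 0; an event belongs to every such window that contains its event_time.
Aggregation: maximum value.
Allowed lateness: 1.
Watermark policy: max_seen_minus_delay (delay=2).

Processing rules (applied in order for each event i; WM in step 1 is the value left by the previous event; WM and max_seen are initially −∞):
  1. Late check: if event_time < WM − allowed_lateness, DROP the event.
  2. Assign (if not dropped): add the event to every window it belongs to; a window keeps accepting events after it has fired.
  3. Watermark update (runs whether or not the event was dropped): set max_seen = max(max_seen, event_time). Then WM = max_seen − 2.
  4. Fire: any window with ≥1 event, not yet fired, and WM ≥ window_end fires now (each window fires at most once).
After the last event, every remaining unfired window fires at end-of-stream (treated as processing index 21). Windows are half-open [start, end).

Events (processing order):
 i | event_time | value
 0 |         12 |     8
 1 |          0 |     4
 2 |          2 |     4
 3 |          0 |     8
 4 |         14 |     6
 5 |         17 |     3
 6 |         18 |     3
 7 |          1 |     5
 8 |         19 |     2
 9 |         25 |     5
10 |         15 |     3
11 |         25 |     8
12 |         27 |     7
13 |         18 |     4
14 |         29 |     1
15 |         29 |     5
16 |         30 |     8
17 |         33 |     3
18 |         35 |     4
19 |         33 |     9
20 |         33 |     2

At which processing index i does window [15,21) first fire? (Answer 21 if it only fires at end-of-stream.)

i=0 t=12 v=8: → [10,16); WM=10
i=1 t=0 v=4: DROP (t<10-1); WM=10
i=2 t=2 v=4: DROP (t<10-1); WM=10
i=3 t=0 v=8: DROP (t<10-1); WM=10
i=4 t=14 v=6: → [10,16); WM=12
i=5 t=17 v=3: → [15,21); WM=15
i=6 t=18 v=3: → [15,21); WM=16; [10,16) fires=8
i=7 t=1 v=5: DROP (t<16-1); WM=16
i=8 t=19 v=2: → [15,21); WM=17
i=9 t=25 v=5: → [25,31),[20,26); WM=23; [15,21) fires=3
i=10 t=15 v=3: DROP (t<23-1); WM=23
i=11 t=25 v=8: → [25,31),[20,26); WM=23
i=12 t=27 v=7: → [25,31); WM=25
i=13 t=18 v=4: DROP (t<25-1); WM=25
i=14 t=29 v=1: → [25,31); WM=27; [20,26) fires=8
i=15 t=29 v=5: → [25,31); WM=27
i=16 t=30 v=8: → [30,36),[25,31); WM=28
i=17 t=33 v=3: → [30,36); WM=31; [25,31) fires=8
i=18 t=35 v=4: → [35,41),[30,36); WM=33
i=19 t=33 v=9: → [30,36); WM=33
i=20 t=33 v=2: → [30,36); WM=33

9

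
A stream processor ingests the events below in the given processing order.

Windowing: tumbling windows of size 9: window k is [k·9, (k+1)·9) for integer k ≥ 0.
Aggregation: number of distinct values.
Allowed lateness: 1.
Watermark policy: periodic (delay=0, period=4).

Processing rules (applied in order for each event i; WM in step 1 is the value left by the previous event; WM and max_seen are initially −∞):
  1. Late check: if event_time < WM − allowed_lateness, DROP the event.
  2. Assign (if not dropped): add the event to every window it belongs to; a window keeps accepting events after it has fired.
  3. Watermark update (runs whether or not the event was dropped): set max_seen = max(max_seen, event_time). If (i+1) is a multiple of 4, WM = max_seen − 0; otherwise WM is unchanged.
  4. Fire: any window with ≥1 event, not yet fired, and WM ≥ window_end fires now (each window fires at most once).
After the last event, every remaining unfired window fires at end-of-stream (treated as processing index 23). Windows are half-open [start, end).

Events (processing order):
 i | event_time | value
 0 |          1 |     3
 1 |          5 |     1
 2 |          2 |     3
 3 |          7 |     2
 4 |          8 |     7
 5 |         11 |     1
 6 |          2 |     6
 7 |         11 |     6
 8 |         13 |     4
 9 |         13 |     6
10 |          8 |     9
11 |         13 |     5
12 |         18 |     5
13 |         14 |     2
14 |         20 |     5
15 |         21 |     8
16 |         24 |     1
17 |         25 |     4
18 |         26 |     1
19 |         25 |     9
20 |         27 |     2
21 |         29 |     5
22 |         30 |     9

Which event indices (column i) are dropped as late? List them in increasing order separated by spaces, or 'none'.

i=0 t=1 v=3: → [0,9); WM=−∞
i=1 t=5 v=1: → [0,9); WM=−∞
i=2 t=2 v=3: → [0,9); WM=−∞
i=3 t=7 v=2: → [0,9); WM=7
i=4 t=8 v=7: → [0,9); WM=7
i=5 t=11 v=1: → [9,18); WM=7
i=6 t=2 v=6: DROP (t<7-1); WM=7
i=7 t=11 v=6: → [9,18); WM=11; [0,9) fires=4
i=8 t=13 v=4: → [9,18); WM=11
i=9 t=13 v=6: → [9,18); WM=11
i=10 t=8 v=9: DROP (t<11-1); WM=11
i=11 t=13 v=5: → [9,18); WM=13
i=12 t=18 v=5: → [18,27); WM=13
i=13 t=14 v=2: → [9,18); WM=13
i=14 t=20 v=5: → [18,27); WM=13
i=15 t=21 v=8: → [18,27); WM=21; [9,18) fires=5
i=16 t=24 v=1: → [18,27); WM=21
i=17 t=25 v=4: → [18,27); WM=21
i=18 t=26 v=1: → [18,27); WM=21
i=19 t=25 v=9: → [18,27); WM=26
i=20 t=27 v=2: → [27,36); WM=26
i=21 t=29 v=5: → [27,36); WM=26
i=22 t=30 v=9: → [27,36); WM=26

6 10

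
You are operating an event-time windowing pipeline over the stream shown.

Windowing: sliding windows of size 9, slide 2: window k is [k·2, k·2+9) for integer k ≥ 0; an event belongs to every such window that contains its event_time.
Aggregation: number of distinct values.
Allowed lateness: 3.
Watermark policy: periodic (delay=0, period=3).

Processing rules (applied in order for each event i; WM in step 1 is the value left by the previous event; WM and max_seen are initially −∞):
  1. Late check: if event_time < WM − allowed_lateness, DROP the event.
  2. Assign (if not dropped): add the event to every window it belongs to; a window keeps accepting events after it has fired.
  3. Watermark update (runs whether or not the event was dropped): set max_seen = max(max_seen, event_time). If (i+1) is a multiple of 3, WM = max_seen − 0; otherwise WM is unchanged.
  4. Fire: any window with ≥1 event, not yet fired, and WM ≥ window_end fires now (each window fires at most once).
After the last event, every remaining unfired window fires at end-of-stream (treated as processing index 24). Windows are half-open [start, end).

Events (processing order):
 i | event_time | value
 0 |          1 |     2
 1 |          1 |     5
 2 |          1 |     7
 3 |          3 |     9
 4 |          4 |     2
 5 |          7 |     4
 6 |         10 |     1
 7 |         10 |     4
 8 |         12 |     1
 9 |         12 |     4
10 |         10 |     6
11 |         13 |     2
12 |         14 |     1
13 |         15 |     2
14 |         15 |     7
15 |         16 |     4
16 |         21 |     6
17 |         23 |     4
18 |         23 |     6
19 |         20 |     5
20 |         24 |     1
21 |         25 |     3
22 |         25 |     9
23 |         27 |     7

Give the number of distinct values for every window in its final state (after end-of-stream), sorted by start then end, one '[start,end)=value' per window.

[0,9)=5 [2,11)=5 [4,13)=4 [6,15)=4 [8,17)=5 [10,19)=5 [12,21)=5 [14,23)=6 [16,25)=4 [18,27)=6 [20,29)=7 [22,31)=6 [24,33)=4 [26,35)=1

i=0 t=1 v=2: → [0,9); WM=−∞
i=1 t=1 v=5: → [0,9); WM=−∞
i=2 t=1 v=7: → [0,9); WM=1
i=3 t=3 v=9: → [2,11),[0,9); WM=1
i=4 t=4 v=2: → [4,13),[2,11),[0,9); WM=1
i=5 t=7 v=4: → [6,15),[4,13),[2,11),[0,9); WM=7
i=6 t=10 v=1: → [10,19),[8,17),[6,15),[4,13),[2,11); WM=7
i=7 t=10 v=4: → [10,19),[8,17),[6,15),[4,13),[2,11); WM=7
i=8 t=12 v=1: → [12,21),[10,19),[8,17),[6,15),[4,13); WM=12; [0,9) fires=5 [2,11) fires=4
i=9 t=12 v=4: → [12,21),[10,19),[8,17),[6,15),[4,13); WM=12
i=10 t=10 v=6: → [10,19),[8,17),[6,15),[4,13),[2,11); WM=12
i=11 t=13 v=2: → [12,21),[10,19),[8,17),[6,15); WM=13; [4,13) fires=4
i=12 t=14 v=1: → [14,23),[12,21),[10,19),[8,17),[6,15); WM=13
i=13 t=15 v=2: → [14,23),[12,21),[10,19),[8,17); WM=13
i=14 t=15 v=7: → [14,23),[12,21),[10,19),[8,17); WM=15; [6,15) fires=4
i=15 t=16 v=4: → [16,25),[14,23),[12,21),[10,19),[8,17); WM=15
i=16 t=21 v=6: → [20,29),[18,27),[16,25),[14,23); WM=15
i=17 t=23 v=4: → [22,31),[20,29),[18,27),[16,25); WM=23; [8,17) fires=5 [10,19) fires=5 [12,21) fires=4 [14,23) fires=5
i=18 t=23 v=6: → [22,31),[20,29),[18,27),[16,25); WM=23
i=19 t=20 v=5: → [20,29),[18,27),[16,25),[14,23),[12,21); WM=23
i=20 t=24 v=1: → [24,33),[22,31),[20,29),[18,27),[16,25); WM=24
i=21 t=25 v=3: → [24,33),[22,31),[20,29),[18,27); WM=24
i=22 t=25 v=9: → [24,33),[22,31),[20,29),[18,27); WM=24
i=23 t=27 v=7: → [26,35),[24,33),[22,31),[20,29); WM=27; [16,25) fires=4 [18,27) fires=6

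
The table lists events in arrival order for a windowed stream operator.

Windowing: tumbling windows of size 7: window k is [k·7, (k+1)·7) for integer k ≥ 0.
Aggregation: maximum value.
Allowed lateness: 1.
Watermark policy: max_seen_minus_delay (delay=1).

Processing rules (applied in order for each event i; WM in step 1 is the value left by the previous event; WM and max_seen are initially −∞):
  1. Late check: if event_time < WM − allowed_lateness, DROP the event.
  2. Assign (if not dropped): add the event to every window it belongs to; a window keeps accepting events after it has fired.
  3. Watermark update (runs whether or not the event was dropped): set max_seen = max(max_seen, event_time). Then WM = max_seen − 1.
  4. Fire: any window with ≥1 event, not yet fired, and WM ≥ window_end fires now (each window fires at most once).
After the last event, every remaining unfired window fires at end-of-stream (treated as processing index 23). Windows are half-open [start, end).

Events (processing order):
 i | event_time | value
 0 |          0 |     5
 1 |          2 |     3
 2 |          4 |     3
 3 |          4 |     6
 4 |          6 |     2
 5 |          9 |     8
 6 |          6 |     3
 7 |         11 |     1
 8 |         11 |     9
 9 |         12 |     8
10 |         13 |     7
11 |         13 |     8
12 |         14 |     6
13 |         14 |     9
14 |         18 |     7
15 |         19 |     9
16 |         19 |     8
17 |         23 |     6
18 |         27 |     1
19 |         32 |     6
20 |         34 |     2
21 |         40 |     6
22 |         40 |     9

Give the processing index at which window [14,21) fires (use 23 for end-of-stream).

17

i=0 t=0 v=5: → [0,7); WM=-1
i=1 t=2 v=3: → [0,7); WM=1
i=2 t=4 v=3: → [0,7); WM=3
i=3 t=4 v=6: → [0,7); WM=3
i=4 t=6 v=2: → [0,7); WM=5
i=5 t=9 v=8: → [7,14); WM=8; [0,7) fires=6
i=6 t=6 v=3: DROP (t<8-1); WM=8
i=7 t=11 v=1: → [7,14); WM=10
i=8 t=11 v=9: → [7,14); WM=10
i=9 t=12 v=8: → [7,14); WM=11
i=10 t=13 v=7: → [7,14); WM=12
i=11 t=13 v=8: → [7,14); WM=12
i=12 t=14 v=6: → [14,21); WM=13
i=13 t=14 v=9: → [14,21); WM=13
i=14 t=18 v=7: → [14,21); WM=17; [7,14) fires=9
i=15 t=19 v=9: → [14,21); WM=18
i=16 t=19 v=8: → [14,21); WM=18
i=17 t=23 v=6: → [21,28); WM=22; [14,21) fires=9
i=18 t=27 v=1: → [21,28); WM=26
i=19 t=32 v=6: → [28,35); WM=31; [21,28) fires=6
i=20 t=34 v=2: → [28,35); WM=33
i=21 t=40 v=6: → [35,42); WM=39; [28,35) fires=6
i=22 t=40 v=9: → [35,42); WM=39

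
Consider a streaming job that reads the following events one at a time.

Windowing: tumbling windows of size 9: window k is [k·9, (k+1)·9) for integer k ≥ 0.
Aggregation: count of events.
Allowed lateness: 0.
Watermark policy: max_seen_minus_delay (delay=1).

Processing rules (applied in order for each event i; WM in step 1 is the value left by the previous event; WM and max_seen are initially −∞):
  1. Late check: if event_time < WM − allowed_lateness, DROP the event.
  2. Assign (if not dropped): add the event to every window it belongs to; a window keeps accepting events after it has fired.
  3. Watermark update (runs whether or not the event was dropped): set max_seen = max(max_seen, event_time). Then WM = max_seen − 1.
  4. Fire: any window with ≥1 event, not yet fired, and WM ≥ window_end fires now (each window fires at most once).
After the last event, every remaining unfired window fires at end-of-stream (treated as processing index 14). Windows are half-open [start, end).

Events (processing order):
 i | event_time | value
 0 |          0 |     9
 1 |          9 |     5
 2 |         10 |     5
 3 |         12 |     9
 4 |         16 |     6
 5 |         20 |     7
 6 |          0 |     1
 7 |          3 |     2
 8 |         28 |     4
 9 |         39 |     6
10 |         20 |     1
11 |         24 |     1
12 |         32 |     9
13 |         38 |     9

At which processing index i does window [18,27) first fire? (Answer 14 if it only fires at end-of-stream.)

8

i=0 t=0 v=9: → [0,9); WM=-1
i=1 t=9 v=5: → [9,18); WM=8
i=2 t=10 v=5: → [9,18); WM=9; [0,9) fires=1
i=3 t=12 v=9: → [9,18); WM=11
i=4 t=16 v=6: → [9,18); WM=15
i=5 t=20 v=7: → [18,27); WM=19; [9,18) fires=4
i=6 t=0 v=1: DROP (t<19-0); WM=19
i=7 t=3 v=2: DROP (t<19-0); WM=19
i=8 t=28 v=4: → [27,36); WM=27; [18,27) fires=1
i=9 t=39 v=6: → [36,45); WM=38; [27,36) fires=1
i=10 t=20 v=1: DROP (t<38-0); WM=38
i=11 t=24 v=1: DROP (t<38-0); WM=38
i=12 t=32 v=9: DROP (t<38-0); WM=38
i=13 t=38 v=9: → [36,45); WM=38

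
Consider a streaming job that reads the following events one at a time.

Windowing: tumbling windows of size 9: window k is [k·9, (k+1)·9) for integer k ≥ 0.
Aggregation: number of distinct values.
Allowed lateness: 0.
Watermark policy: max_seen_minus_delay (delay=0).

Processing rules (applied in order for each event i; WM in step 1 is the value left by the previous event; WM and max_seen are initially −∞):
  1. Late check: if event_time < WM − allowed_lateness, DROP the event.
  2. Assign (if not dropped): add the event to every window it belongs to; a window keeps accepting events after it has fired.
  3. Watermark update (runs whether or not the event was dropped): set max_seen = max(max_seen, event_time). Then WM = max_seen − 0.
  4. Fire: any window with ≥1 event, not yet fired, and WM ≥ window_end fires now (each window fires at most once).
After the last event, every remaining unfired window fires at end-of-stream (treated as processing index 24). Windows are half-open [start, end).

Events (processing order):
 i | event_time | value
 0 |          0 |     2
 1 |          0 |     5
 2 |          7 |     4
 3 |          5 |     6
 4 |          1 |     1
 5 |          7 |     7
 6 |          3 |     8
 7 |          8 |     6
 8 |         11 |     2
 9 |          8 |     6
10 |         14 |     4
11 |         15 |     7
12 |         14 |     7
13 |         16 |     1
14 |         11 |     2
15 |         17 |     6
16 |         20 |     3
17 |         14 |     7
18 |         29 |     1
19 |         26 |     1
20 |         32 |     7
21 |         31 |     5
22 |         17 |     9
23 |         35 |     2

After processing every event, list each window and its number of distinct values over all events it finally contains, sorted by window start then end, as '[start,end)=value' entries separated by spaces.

[0,9)=5 [9,18)=5 [18,27)=1 [27,36)=3

i=0 t=0 v=2: → [0,9); WM=0
i=1 t=0 v=5: → [0,9); WM=0
i=2 t=7 v=4: → [0,9); WM=7
i=3 t=5 v=6: DROP (t<7-0); WM=7
i=4 t=1 v=1: DROP (t<7-0); WM=7
i=5 t=7 v=7: → [0,9); WM=7
i=6 t=3 v=8: DROP (t<7-0); WM=7
i=7 t=8 v=6: → [0,9); WM=8
i=8 t=11 v=2: → [9,18); WM=11; [0,9) fires=5
i=9 t=8 v=6: DROP (t<11-0); WM=11
i=10 t=14 v=4: → [9,18); WM=14
i=11 t=15 v=7: → [9,18); WM=15
i=12 t=14 v=7: DROP (t<15-0); WM=15
i=13 t=16 v=1: → [9,18); WM=16
i=14 t=11 v=2: DROP (t<16-0); WM=16
i=15 t=17 v=6: → [9,18); WM=17
i=16 t=20 v=3: → [18,27); WM=20; [9,18) fires=5
i=17 t=14 v=7: DROP (t<20-0); WM=20
i=18 t=29 v=1: → [27,36); WM=29; [18,27) fires=1
i=19 t=26 v=1: DROP (t<29-0); WM=29
i=20 t=32 v=7: → [27,36); WM=32
i=21 t=31 v=5: DROP (t<32-0); WM=32
i=22 t=17 v=9: DROP (t<32-0); WM=32
i=23 t=35 v=2: → [27,36); WM=35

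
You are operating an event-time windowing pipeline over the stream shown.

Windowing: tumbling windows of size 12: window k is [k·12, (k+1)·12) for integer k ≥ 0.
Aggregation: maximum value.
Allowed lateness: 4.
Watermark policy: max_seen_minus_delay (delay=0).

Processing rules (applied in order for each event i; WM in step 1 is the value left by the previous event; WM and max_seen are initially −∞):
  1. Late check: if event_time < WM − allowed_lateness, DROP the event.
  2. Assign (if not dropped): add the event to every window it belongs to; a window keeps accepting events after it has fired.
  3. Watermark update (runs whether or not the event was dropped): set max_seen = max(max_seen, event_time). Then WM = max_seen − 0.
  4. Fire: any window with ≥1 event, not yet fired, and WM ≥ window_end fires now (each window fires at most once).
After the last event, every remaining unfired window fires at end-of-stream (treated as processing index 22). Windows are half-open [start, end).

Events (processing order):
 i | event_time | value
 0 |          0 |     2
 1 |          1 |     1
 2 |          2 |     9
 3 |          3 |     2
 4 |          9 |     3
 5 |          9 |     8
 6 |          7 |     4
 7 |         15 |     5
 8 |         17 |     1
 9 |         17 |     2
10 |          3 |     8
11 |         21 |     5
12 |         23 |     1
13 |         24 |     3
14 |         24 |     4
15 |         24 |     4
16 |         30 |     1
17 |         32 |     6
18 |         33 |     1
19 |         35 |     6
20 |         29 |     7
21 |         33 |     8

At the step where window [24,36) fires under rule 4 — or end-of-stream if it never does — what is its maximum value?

8

i=0 t=0 v=2: → [0,12); WM=0
i=1 t=1 v=1: → [0,12); WM=1
i=2 t=2 v=9: → [0,12); WM=2
i=3 t=3 v=2: → [0,12); WM=3
i=4 t=9 v=3: → [0,12); WM=9
i=5 t=9 v=8: → [0,12); WM=9
i=6 t=7 v=4: → [0,12); WM=9
i=7 t=15 v=5: → [12,24); WM=15; [0,12) fires=9
i=8 t=17 v=1: → [12,24); WM=17
i=9 t=17 v=2: → [12,24); WM=17
i=10 t=3 v=8: DROP (t<17-4); WM=17
i=11 t=21 v=5: → [12,24); WM=21
i=12 t=23 v=1: → [12,24); WM=23
i=13 t=24 v=3: → [24,36); WM=24; [12,24) fires=5
i=14 t=24 v=4: → [24,36); WM=24
i=15 t=24 v=4: → [24,36); WM=24
i=16 t=30 v=1: → [24,36); WM=30
i=17 t=32 v=6: → [24,36); WM=32
i=18 t=33 v=1: → [24,36); WM=33
i=19 t=35 v=6: → [24,36); WM=35
i=20 t=29 v=7: DROP (t<35-4); WM=35
i=21 t=33 v=8: → [24,36); WM=35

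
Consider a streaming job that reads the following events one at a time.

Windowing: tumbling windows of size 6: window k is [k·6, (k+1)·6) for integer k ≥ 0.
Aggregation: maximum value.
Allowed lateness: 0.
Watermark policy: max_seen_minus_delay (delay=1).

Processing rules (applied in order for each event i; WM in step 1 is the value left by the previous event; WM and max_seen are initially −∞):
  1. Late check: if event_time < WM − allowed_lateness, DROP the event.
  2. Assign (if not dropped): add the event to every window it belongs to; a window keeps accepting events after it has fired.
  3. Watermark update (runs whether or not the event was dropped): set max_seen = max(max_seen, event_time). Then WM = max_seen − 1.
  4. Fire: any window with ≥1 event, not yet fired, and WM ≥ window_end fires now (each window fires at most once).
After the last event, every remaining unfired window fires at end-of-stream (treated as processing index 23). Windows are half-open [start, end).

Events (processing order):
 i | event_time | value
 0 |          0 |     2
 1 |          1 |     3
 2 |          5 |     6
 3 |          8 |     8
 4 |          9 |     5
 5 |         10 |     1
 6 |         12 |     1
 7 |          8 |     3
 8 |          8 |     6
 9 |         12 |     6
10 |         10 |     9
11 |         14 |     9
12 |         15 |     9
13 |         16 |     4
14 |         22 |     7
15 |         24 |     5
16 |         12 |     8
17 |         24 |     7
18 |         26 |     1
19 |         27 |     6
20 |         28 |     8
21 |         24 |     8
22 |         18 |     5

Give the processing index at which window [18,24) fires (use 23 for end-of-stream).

i=0 t=0 v=2: → [0,6); WM=-1
i=1 t=1 v=3: → [0,6); WM=0
i=2 t=5 v=6: → [0,6); WM=4
i=3 t=8 v=8: → [6,12); WM=7; [0,6) fires=6
i=4 t=9 v=5: → [6,12); WM=8
i=5 t=10 v=1: → [6,12); WM=9
i=6 t=12 v=1: → [12,18); WM=11
i=7 t=8 v=3: DROP (t<11-0); WM=11
i=8 t=8 v=6: DROP (t<11-0); WM=11
i=9 t=12 v=6: → [12,18); WM=11
i=10 t=10 v=9: DROP (t<11-0); WM=11
i=11 t=14 v=9: → [12,18); WM=13; [6,12) fires=8
i=12 t=15 v=9: → [12,18); WM=14
i=13 t=16 v=4: → [12,18); WM=15
i=14 t=22 v=7: → [18,24); WM=21; [12,18) fires=9
i=15 t=24 v=5: → [24,30); WM=23
i=16 t=12 v=8: DROP (t<23-0); WM=23
i=17 t=24 v=7: → [24,30); WM=23
i=18 t=26 v=1: → [24,30); WM=25; [18,24) fires=7
i=19 t=27 v=6: → [24,30); WM=26
i=20 t=28 v=8: → [24,30); WM=27
i=21 t=24 v=8: DROP (t<27-0); WM=27
i=22 t=18 v=5: DROP (t<27-0); WM=27

18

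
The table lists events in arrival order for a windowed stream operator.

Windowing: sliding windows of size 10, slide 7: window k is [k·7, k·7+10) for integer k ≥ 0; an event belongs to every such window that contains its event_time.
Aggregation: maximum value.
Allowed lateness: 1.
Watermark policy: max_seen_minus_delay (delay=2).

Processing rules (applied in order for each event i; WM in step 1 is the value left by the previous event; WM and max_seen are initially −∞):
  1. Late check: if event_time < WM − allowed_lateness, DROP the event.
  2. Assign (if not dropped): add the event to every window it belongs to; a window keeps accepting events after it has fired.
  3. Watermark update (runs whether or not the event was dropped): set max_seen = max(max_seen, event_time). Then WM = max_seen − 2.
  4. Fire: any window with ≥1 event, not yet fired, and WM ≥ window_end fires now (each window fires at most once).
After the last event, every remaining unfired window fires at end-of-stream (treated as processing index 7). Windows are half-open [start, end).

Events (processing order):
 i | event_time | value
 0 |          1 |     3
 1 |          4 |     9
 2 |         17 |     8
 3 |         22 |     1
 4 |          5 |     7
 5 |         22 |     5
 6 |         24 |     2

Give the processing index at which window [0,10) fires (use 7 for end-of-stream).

i=0 t=1 v=3: → [0,10); WM=-1
i=1 t=4 v=9: → [0,10); WM=2
i=2 t=17 v=8: → [14,24); WM=15; [0,10) fires=9
i=3 t=22 v=1: → [21,31),[14,24); WM=20
i=4 t=5 v=7: DROP (t<20-1); WM=20
i=5 t=22 v=5: → [21,31),[14,24); WM=20
i=6 t=24 v=2: → [21,31); WM=22

2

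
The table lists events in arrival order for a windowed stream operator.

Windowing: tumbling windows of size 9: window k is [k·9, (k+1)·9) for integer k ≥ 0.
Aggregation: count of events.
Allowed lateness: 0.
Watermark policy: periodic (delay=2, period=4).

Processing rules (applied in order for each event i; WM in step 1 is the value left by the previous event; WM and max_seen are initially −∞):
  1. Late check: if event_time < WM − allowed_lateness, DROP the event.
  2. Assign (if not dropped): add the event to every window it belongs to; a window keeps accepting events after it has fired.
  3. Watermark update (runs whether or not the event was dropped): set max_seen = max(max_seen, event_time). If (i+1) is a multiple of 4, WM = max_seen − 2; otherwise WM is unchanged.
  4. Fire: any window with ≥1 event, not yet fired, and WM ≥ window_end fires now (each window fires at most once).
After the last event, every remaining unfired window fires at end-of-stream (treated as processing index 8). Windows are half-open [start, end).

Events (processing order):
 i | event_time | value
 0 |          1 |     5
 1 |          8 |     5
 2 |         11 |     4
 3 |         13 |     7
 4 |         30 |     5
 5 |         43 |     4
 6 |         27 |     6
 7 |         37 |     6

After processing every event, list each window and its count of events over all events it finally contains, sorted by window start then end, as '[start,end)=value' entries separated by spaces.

[0,9)=2 [9,18)=2 [27,36)=2 [36,45)=2

i=0 t=1 v=5: → [0,9); WM=−∞
i=1 t=8 v=5: → [0,9); WM=−∞
i=2 t=11 v=4: → [9,18); WM=−∞
i=3 t=13 v=7: → [9,18); WM=11; [0,9) fires=2
i=4 t=30 v=5: → [27,36); WM=11
i=5 t=43 v=4: → [36,45); WM=11
i=6 t=27 v=6: → [27,36); WM=11
i=7 t=37 v=6: → [36,45); WM=41; [9,18) fires=2 [27,36) fires=2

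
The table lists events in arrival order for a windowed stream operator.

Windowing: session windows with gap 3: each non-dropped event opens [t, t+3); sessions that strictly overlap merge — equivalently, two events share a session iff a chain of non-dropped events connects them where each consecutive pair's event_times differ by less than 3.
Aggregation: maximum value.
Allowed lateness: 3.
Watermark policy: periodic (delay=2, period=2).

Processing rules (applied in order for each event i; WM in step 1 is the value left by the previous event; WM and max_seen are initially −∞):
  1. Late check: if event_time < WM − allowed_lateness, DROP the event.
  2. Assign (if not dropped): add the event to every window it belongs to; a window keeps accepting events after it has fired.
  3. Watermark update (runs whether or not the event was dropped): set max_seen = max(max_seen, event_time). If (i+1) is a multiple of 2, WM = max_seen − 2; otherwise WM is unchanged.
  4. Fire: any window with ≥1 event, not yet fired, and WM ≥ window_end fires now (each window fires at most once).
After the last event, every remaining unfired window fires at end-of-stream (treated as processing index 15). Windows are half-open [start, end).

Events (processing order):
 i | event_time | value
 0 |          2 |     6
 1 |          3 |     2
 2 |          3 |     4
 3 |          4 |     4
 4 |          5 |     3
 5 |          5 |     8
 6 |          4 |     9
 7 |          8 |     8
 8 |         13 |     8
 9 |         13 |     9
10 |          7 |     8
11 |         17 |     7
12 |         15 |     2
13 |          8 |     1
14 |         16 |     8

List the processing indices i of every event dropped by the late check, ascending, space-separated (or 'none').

10 13

i=0 t=2 v=6: → [2,5); WM=−∞
i=1 t=3 v=2: → [2,6); WM=1
i=2 t=3 v=4: → [2,6); WM=1
i=3 t=4 v=4: → [2,7); WM=2
i=4 t=5 v=3: → [2,8); WM=2
i=5 t=5 v=8: → [2,8); WM=3
i=6 t=4 v=9: → [2,8); WM=3
i=7 t=8 v=8: → [8,11); WM=6
i=8 t=13 v=8: → [13,16); WM=6
i=9 t=13 v=9: → [13,16); WM=11
i=10 t=7 v=8: DROP (t<11-3); WM=11
i=11 t=17 v=7: → [17,20); WM=15
i=12 t=15 v=2: → [13,20); WM=15
i=13 t=8 v=1: DROP (t<15-3); WM=15
i=14 t=16 v=8: → [13,20); WM=15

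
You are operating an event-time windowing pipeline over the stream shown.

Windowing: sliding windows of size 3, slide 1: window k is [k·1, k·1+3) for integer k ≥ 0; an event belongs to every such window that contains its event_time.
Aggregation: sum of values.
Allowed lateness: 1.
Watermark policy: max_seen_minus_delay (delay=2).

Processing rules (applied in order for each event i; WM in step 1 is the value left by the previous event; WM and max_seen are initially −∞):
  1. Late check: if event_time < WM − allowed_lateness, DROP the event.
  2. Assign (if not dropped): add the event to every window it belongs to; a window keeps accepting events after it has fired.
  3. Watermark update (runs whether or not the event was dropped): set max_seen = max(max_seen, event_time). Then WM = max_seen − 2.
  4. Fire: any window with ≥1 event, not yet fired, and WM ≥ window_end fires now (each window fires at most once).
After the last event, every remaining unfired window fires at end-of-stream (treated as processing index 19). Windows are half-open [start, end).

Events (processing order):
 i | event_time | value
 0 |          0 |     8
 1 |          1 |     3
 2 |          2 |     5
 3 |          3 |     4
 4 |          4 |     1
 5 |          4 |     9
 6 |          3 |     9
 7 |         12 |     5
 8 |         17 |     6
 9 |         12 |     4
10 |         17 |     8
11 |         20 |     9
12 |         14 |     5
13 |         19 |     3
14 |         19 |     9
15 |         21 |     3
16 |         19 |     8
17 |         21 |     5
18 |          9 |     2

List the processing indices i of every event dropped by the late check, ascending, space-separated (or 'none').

i=0 t=0 v=8: → [0,3); WM=-2
i=1 t=1 v=3: → [1,4),[0,3); WM=-1
i=2 t=2 v=5: → [2,5),[1,4),[0,3); WM=0
i=3 t=3 v=4: → [3,6),[2,5),[1,4); WM=1
i=4 t=4 v=1: → [4,7),[3,6),[2,5); WM=2
i=5 t=4 v=9: → [4,7),[3,6),[2,5); WM=2
i=6 t=3 v=9: → [3,6),[2,5),[1,4); WM=2
i=7 t=12 v=5: → [12,15),[11,14),[10,13); WM=10; [0,3) fires=16 [1,4) fires=21 [2,5) fires=28 [3,6) fires=23 [4,7) fires=10
i=8 t=17 v=6: → [17,20),[16,19),[15,18); WM=15; [10,13) fires=5 [11,14) fires=5 [12,15) fires=5
i=9 t=12 v=4: DROP (t<15-1); WM=15
i=10 t=17 v=8: → [17,20),[16,19),[15,18); WM=15
i=11 t=20 v=9: → [20,23),[19,22),[18,21); WM=18; [15,18) fires=14
i=12 t=14 v=5: DROP (t<18-1); WM=18
i=13 t=19 v=3: → [19,22),[18,21),[17,20); WM=18
i=14 t=19 v=9: → [19,22),[18,21),[17,20); WM=18
i=15 t=21 v=3: → [21,24),[20,23),[19,22); WM=19; [16,19) fires=14
i=16 t=19 v=8: → [19,22),[18,21),[17,20); WM=19
i=17 t=21 v=5: → [21,24),[20,23),[19,22); WM=19
i=18 t=9 v=2: DROP (t<19-1); WM=19

9 12 18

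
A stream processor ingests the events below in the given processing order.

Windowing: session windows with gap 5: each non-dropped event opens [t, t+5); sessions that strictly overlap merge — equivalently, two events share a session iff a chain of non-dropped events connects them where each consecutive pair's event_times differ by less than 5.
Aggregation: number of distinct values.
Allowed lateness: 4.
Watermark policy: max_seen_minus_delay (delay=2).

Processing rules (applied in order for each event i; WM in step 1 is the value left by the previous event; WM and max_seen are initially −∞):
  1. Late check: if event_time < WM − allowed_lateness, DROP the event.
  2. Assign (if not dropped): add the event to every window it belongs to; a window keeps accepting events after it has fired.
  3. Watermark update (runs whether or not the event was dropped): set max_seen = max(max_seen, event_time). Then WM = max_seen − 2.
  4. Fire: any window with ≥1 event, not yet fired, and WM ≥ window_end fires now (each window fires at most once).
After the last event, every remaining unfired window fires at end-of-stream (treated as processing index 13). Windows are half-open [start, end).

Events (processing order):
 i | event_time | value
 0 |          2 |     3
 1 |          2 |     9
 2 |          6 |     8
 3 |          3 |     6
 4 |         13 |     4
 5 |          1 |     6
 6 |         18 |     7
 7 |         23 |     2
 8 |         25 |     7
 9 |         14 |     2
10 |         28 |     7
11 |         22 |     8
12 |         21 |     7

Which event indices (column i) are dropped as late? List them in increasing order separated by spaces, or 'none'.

i=0 t=2 v=3: → [2,7); WM=0
i=1 t=2 v=9: → [2,7); WM=0
i=2 t=6 v=8: → [2,11); WM=4
i=3 t=3 v=6: → [2,11); WM=4
i=4 t=13 v=4: → [13,18); WM=11
i=5 t=1 v=6: DROP (t<11-4); WM=11
i=6 t=18 v=7: → [18,23); WM=16
i=7 t=23 v=2: → [23,28); WM=21
i=8 t=25 v=7: → [23,30); WM=23
i=9 t=14 v=2: DROP (t<23-4); WM=23
i=10 t=28 v=7: → [23,33); WM=26
i=11 t=22 v=8: → [18,33); WM=26
i=12 t=21 v=7: DROP (t<26-4); WM=26

5 9 12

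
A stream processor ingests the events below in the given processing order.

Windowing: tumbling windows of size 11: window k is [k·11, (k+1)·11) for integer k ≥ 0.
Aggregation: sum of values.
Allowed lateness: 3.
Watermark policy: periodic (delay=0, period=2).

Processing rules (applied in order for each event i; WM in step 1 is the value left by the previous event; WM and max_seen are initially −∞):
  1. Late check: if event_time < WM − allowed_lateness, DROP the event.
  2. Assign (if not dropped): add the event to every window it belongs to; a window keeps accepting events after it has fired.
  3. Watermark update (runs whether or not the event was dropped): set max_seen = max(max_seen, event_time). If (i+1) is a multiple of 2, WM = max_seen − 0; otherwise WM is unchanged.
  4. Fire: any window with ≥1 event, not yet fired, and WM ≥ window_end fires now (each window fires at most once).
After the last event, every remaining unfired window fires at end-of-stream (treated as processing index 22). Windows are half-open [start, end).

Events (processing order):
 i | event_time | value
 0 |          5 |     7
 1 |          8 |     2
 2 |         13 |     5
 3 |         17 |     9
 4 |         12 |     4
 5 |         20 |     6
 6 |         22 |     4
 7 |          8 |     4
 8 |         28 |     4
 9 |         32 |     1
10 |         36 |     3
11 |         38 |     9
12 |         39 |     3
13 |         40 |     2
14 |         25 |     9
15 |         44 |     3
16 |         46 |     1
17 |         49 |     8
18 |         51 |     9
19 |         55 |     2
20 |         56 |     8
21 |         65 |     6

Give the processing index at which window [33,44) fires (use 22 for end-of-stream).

15

i=0 t=5 v=7: → [0,11); WM=−∞
i=1 t=8 v=2: → [0,11); WM=8
i=2 t=13 v=5: → [11,22); WM=8
i=3 t=17 v=9: → [11,22); WM=17; [0,11) fires=9
i=4 t=12 v=4: DROP (t<17-3); WM=17
i=5 t=20 v=6: → [11,22); WM=20
i=6 t=22 v=4: → [22,33); WM=20
i=7 t=8 v=4: DROP (t<20-3); WM=22; [11,22) fires=20
i=8 t=28 v=4: → [22,33); WM=22
i=9 t=32 v=1: → [22,33); WM=32
i=10 t=36 v=3: → [33,44); WM=32
i=11 t=38 v=9: → [33,44); WM=38; [22,33) fires=9
i=12 t=39 v=3: → [33,44); WM=38
i=13 t=40 v=2: → [33,44); WM=40
i=14 t=25 v=9: DROP (t<40-3); WM=40
i=15 t=44 v=3: → [44,55); WM=44; [33,44) fires=17
i=16 t=46 v=1: → [44,55); WM=44
i=17 t=49 v=8: → [44,55); WM=49
i=18 t=51 v=9: → [44,55); WM=49
i=19 t=55 v=2: → [55,66); WM=55; [44,55) fires=21
i=20 t=56 v=8: → [55,66); WM=55
i=21 t=65 v=6: → [55,66); WM=65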